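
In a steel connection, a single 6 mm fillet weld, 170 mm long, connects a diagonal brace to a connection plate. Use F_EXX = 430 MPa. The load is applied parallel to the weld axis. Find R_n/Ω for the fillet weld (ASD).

R_n/Ω ≈ 93 kN

Effective throat t_e = 0.707 × 6 = 4.242 mm.
Total length L = 170 mm; A_we = 4.242 × 170 = 721.1 mm².
F_nw = 0.6 F_EXX = 0.6 × 430 = 258 MPa.
R_n = 258 × 721.1 × 10⁻³ = 186.1 kN; R_n/Ω = 186.1/2.0 = 93.03 kN.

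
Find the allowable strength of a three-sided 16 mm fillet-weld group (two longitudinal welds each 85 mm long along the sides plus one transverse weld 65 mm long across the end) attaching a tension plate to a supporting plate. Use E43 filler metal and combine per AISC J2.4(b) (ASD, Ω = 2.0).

E43XX → F_EXX = 430 MPa.
t_e = 0.707 × 16 = 11.31 mm.
R_nwl = 0.6 × 430 × 11.31 × 170 × 10⁻³ = 496.1 kN (longitudinal, 2 welds).
R_nwt = 0.6 × 430 × 11.31 × 65 × 10⁻³ = 189.7 kN (transverse, base value).
(i) R_nwl + R_nwt = 685.8 kN; (ii) 0.85 R_nwl + 1.5 R_nwt = 706.3 kN.
R_n = max = 706.3 kN [governs: (ii)]; R_n/Ω = 353.1 kN.

R_n/Ω ≈ 353 kN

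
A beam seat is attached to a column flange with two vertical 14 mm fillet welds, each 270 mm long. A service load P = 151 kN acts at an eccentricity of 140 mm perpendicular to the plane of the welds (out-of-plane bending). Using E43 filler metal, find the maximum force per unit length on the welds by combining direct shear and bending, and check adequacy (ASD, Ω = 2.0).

f_max ≈ 914 N/mm; adequate

E43XX → F_EXX = 430 MPa.
L_w = 2 × 270 = 540 mm; section modulus (unit throat) S = 2 × L²/6 = 24300 mm².
Direct shear f_v = P/L_w = 151×10³/540 = 279.6 N/mm.
Moment M = P × e = 151×10³ × 140 = 21140000 N·mm; bending f_b = M/S = 870 N/mm.
f_max = √(f_v² + f_b²) = √(279.6² + 870²) = 913.8 N/mm.
r_n/Ω = (1/2.0) × 0.6 × 430 × (0.707 × 14) = 1277 N/mm → adequate.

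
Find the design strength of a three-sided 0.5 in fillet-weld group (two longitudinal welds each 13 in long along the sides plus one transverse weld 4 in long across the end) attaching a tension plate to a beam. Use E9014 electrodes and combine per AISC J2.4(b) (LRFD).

E90XX → F_EXX = 90 ksi.
t_e = 0.707 × 0.5 = 0.3535 in.
R_nwl = 0.6 × 90 × 0.3535 × 26 = 496.3 kip (longitudinal, 2 welds).
R_nwt = 0.6 × 90 × 0.3535 × 4 = 76.36 kip (transverse, base value).
(i) R_nwl + R_nwt = 572.7 kip; (ii) 0.85 R_nwl + 1.5 R_nwt = 536.4 kip.
R_n = max = 572.7 kip [governs: (i)]; φR_n = 429.5 kip.

φR_n ≈ 430 kip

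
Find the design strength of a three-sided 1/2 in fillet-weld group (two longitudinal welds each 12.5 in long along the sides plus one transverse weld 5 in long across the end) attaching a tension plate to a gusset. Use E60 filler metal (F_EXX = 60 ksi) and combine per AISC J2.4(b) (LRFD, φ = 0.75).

φR_n ≈ 286 kip

t_e = 0.707 × 0.5 = 0.3535 in.
R_nwl = 0.6 × 60 × 0.3535 × 25 = 318.1 kip (longitudinal, 2 welds).
R_nwt = 0.6 × 60 × 0.3535 × 5 = 63.63 kip (transverse, base value).
(i) R_nwl + R_nwt = 381.8 kip; (ii) 0.85 R_nwl + 1.5 R_nwt = 365.9 kip.
R_n = max = 381.8 kip [governs: (i)]; φR_n = 286.3 kip.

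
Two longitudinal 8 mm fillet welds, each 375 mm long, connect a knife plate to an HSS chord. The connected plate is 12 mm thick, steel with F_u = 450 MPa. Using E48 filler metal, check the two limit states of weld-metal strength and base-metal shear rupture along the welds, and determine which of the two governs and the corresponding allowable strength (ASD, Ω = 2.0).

E48XX → F_EXX = 480 MPa.
t_e = 0.707 × 8 = 5.656 mm; L = 750 mm.
Weld metal: R_n/Ω = (1/2.0) × 0.6 × 480 × 5.656 × 750 × 10⁻³ = 610.8 kN.
Base metal (shear rupture): R_n/Ω = (1/2.0) × 0.6 × 450 × 12 × 750 × 10⁻³ = 1215 kN.
Governing: weld metal.

R_n/Ω ≈ 611 kN (weld metal governs)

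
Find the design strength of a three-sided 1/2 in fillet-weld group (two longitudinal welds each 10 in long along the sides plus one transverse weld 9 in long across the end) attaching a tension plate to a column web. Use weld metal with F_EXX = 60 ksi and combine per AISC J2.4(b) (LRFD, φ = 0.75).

t_e = 0.707 × 0.5 = 0.3535 in.
R_nwl = 0.6 × 60 × 0.3535 × 20 = 254.5 kip (longitudinal, 2 welds).
R_nwt = 0.6 × 60 × 0.3535 × 9 = 114.5 kip (transverse, base value).
(i) R_nwl + R_nwt = 369.1 kip; (ii) 0.85 R_nwl + 1.5 R_nwt = 388.1 kip.
R_n = max = 388.1 kip [governs: (ii)]; φR_n = 291.1 kip.

φR_n ≈ 291 kip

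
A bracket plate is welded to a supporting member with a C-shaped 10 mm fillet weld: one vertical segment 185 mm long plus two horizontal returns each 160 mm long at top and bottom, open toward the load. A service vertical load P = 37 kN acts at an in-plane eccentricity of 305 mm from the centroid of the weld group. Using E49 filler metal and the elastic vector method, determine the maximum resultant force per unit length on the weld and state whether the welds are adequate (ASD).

f_max ≈ 403 N/mm; adequate

E49XX → F_EXX = 490 MPa.
Total weld length L_w = 505 mm. Treat welds as unit-width lines.
Centroid: x̄ = 2×160×80 / 505 = 50.69 mm from the vertical weld.
Polar moment about centroid: J = I_x + I_y = [185³/12 + 2×160×92.5²] + [185×50.69² + 2(160³/12 + 160×29.31²)] = 4699000 mm³.
Direct shear f_v = P/L_w = 37×10³ / 505 = 73.27 N/mm (vertical).
Torsion M = P·e = 37×10³ × 305 = 11285000 N·mm.
Critical point at (x, y) = (109.3, 92.5) from centroid. f_tx = M·y/J = 222.2 N/mm; f_ty = M·x/J = 262.5 N/mm.
Resultant f_max = √[f_tx² + (f_v + f_ty)²] = √[222.2² + (73.27 + 262.5)²] = 402.6 N/mm.
Capacity per unit length: r_n/Ω = (1/2.0) × 0.6 × 490 × (0.707 × 10) = 1039 N/mm.
402.6 ≤ 1039 → adequate.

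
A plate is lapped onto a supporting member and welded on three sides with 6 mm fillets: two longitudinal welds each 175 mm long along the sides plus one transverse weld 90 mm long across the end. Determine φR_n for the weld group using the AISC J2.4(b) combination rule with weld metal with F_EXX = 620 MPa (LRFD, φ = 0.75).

t_e = 0.707 × 6 = 4.242 mm.
R_nwl = 0.6 × 620 × 4.242 × 350 × 10⁻³ = 552.3 kN (longitudinal, 2 welds).
R_nwt = 0.6 × 620 × 4.242 × 90 × 10⁻³ = 142 kN (transverse, base value).
(i) R_nwl + R_nwt = 694.3 kN; (ii) 0.85 R_nwl + 1.5 R_nwt = 682.5 kN.
R_n = max = 694.3 kN [governs: (i)]; φR_n = 520.7 kN.

φR_n ≈ 521 kN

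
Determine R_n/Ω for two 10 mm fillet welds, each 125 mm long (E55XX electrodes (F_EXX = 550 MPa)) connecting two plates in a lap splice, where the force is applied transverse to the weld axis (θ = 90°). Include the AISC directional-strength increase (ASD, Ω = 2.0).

R_n/Ω ≈ 437 kN

t_e = 0.707 × 10 = 7.07 mm; A_we = 7.07 × 250 = 1767 mm².
Directional factor: 1.0 + 0.5 sin^1.5(90°) = 1.5.
F_nw = 0.6 × 550 × 1.5 = 495 MPa.
R_n/Ω = (495 × 1767) / 2.0 × 10⁻³ = 437.5 kN.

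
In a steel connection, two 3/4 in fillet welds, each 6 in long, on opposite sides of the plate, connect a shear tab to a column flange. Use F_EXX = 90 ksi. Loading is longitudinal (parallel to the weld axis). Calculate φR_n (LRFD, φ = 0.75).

φR_n ≈ 258 kip

Effective throat t_e = 0.707 × 0.75 = 0.5302 in.
Total length L = 12 in; A_we = 0.5302 × 12 = 6.363 in².
F_nw = 0.6 F_EXX = 0.6 × 90 = 54 ksi.
φR_n = 0.75 × 54 × 6.363 = 257.7 kip.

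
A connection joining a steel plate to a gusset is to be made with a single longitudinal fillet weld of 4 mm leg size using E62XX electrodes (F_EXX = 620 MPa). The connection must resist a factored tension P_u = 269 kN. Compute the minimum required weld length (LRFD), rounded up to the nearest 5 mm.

Throat t_e = 0.707 × 4 = 2.828 mm.
φr_n = 0.75 × 0.6 × 620 × 2.828 × 10⁻³ = 0.789 kN/mm.
L_req = P_u / φr_n = 269 / 0.789 = 340.9 mm total.
Round up → use L = 345 mm.

L = 345 mm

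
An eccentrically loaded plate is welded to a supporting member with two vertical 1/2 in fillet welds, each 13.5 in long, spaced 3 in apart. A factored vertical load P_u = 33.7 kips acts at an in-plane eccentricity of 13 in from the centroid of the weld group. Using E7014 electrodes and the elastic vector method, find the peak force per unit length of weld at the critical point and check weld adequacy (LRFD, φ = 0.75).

f_max ≈ 6.81 kip/in; adequate

E70XX → F_EXX = 70 ksi.
Total weld length L_w = 27 in. Treat welds as unit-width lines.
Polar moment about centroid: J = 2[d³/12 + d(b/2)²] = 2[13.5³/12 + 13.5×1.5²] = 470.8 in³.
Direct shear f_v = P/L_w = 33.7 / 27 = 1.248 kip/in (vertical).
Torsion M = P·e = 33.7 × 13 = 438.1 kip·in.
Critical point at (x, y) = (1.5, 6.75) from centroid. f_tx = M·y/J = 6.281 kip/in; f_ty = M·x/J = 1.396 kip/in.
Resultant f_max = √[f_tx² + (f_v + f_ty)²] = √[6.281² + (1.248 + 1.396)²] = 6.815 kip/in.
Capacity per unit length: φr_n = 0.75 × 0.6 × 70 × (0.707 × 0.5) = 11.14 kip/in.
6.815 ≤ 11.14 → adequate.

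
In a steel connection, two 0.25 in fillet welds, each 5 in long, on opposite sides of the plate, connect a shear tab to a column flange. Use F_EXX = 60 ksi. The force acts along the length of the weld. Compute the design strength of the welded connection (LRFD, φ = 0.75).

φR_n ≈ 47.7 kips

Effective throat t_e = 0.707 × 0.25 = 0.1767 in.
Total length L = 10 in; A_we = 0.1767 × 10 = 1.767 in².
F_nw = 0.6 F_EXX = 0.6 × 60 = 36 ksi.
φR_n = 0.75 × 36 × 1.767 = 47.72 kips.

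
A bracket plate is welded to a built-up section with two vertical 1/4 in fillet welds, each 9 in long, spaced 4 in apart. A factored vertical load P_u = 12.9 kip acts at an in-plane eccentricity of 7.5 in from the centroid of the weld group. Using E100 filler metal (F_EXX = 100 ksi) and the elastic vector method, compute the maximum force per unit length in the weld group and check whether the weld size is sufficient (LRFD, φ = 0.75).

f_max ≈ 2.83 kip/in; adequate

Total weld length L_w = 18 in. Treat welds as unit-width lines.
Polar moment about centroid: J = 2[d³/12 + d(b/2)²] = 2[9³/12 + 9×2²] = 193.5 in³.
Direct shear f_v = P/L_w = 12.9 / 18 = 0.7167 kip/in (vertical).
Torsion M = P·e = 12.9 × 7.5 = 96.75 kip·in.
Critical point at (x, y) = (2, 4.5) from centroid. f_tx = M·y/J = 2.25 kip/in; f_ty = M·x/J = 1 kip/in.
Resultant f_max = √[f_tx² + (f_v + f_ty)²] = √[2.25² + (0.7167 + 1)²] = 2.83 kip/in.
Capacity per unit length: φr_n = 0.75 × 0.6 × 100 × (0.707 × 0.25) = 7.954 kip/in.
2.83 ≤ 7.954 → adequate.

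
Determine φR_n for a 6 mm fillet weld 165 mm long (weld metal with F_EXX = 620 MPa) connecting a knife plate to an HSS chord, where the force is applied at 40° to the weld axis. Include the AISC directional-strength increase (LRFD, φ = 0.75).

φR_n ≈ 246 kN

t_e = 0.707 × 6 = 4.242 mm; A_we = 4.242 × 165 = 699.9 mm².
Directional factor: 1.0 + 0.5 sin^1.5(40°) = 1.258.
F_nw = 0.6 × 620 × 1.258 = 467.9 MPa.
φR_n = 0.75 × 467.9 × 699.9 × 10⁻³ = 245.6 kN.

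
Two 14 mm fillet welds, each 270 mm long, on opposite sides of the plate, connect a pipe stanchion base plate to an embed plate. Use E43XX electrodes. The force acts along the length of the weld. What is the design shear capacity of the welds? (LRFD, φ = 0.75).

φR_n ≈ 1030 kN

E43XX → F_EXX = 430 MPa.
Effective throat t_e = 0.707 × 14 = 9.898 mm.
Total length L = 540 mm; A_we = 9.898 × 540 = 5345 mm².
F_nw = 0.6 F_EXX = 0.6 × 430 = 258 MPa.
φR_n = 0.75 × 258 × 5345 × 10⁻³ = 1034 kN.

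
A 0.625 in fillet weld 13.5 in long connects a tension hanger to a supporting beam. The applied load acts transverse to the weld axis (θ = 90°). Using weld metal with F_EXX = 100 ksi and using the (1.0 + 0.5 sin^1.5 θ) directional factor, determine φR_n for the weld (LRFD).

φR_n ≈ 403 kip

t_e = 0.707 × 0.625 = 0.4419 in; A_we = 0.4419 × 13.5 = 5.965 in².
Directional factor: 1.0 + 0.5 sin^1.5(90°) = 1.5.
F_nw = 0.6 × 100 × 1.5 = 90 ksi.
φR_n = 0.75 × 90 × 5.965 = 402.7 kip.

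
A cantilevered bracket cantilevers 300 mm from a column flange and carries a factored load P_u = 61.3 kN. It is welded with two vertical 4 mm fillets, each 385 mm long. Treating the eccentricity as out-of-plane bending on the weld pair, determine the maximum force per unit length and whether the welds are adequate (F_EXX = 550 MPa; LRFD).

f_max ≈ 381 N/mm; adequate

L_w = 2 × 385 = 770 mm; section modulus (unit throat) S = 2 × L²/6 = 49410 mm².
Direct shear f_v = P/L_w = 61.3×10³/770 = 79.61 N/mm.
Moment M = P × e = 61.3×10³ × 300 = 18390000 N·mm; bending f_b = M/S = 372.2 N/mm.
f_max = √(f_v² + f_b²) = √(79.61² + 372.2²) = 380.6 N/mm.
φr_n = 0.75 × 0.6 × 550 × (0.707 × 4) = 699.9 N/mm → adequate.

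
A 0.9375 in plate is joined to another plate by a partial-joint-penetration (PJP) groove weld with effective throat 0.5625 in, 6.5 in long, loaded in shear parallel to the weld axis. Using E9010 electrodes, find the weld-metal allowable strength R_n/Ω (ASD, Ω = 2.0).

R_n/Ω ≈ 98.7 kips

E90XX → F_EXX = 90 ksi.
Effective throat (given) t_e = 0.5625 in.
A_we = 0.5625 × 6.5 = 3.656 in².
F_nw = 0.6 F_EXX = 54 ksi.
R_n/Ω = (54 × 3.656) / 2.0 = 98.72 kips.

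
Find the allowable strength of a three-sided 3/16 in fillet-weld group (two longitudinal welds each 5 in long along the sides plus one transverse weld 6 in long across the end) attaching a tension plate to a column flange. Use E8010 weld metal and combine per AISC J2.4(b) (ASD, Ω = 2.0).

R_n/Ω ≈ 55.7 kips

E80XX → F_EXX = 80 ksi.
t_e = 0.707 × 0.1875 = 0.1326 in.
R_nwl = 0.6 × 80 × 0.1326 × 10 = 63.63 kips (longitudinal, 2 welds).
R_nwt = 0.6 × 80 × 0.1326 × 6 = 38.18 kips (transverse, base value).
(i) R_nwl + R_nwt = 101.8 kips; (ii) 0.85 R_nwl + 1.5 R_nwt = 111.4 kips.
R_n = max = 111.4 kips [governs: (ii)]; R_n/Ω = 55.68 kips.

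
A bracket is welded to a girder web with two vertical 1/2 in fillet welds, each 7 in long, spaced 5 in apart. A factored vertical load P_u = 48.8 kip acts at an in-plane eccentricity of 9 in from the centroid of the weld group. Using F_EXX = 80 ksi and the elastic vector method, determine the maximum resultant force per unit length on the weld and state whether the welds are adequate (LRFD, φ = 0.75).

Total weld length L_w = 14 in. Treat welds as unit-width lines.
Polar moment about centroid: J = 2[d³/12 + d(b/2)²] = 2[7³/12 + 7×2.5²] = 144.7 in³.
Direct shear f_v = P/L_w = 48.8 / 14 = 3.486 kip/in (vertical).
Torsion M = P·e = 48.8 × 9 = 439.2 kip·in.
Critical point at (x, y) = (2.5, 3.5) from centroid. f_tx = M·y/J = 10.63 kip/in; f_ty = M·x/J = 7.59 kip/in.
Resultant f_max = √[f_tx² + (f_v + f_ty)²] = √[10.63² + (3.486 + 7.59)²] = 15.35 kip/in.
Capacity per unit length: φr_n = 0.75 × 0.6 × 80 × (0.707 × 0.5) = 12.73 kip/in.
15.35 > 12.73 → NOT adequate.

f_max ≈ 15.3 kip/in; NOT adequate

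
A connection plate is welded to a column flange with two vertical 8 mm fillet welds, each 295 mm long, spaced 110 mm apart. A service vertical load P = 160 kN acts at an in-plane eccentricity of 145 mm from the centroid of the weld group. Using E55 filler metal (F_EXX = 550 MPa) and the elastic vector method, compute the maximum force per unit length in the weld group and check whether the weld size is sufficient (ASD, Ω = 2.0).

Total weld length L_w = 590 mm. Treat welds as unit-width lines.
Polar moment about centroid: J = 2[d³/12 + d(b/2)²] = 2[295³/12 + 295×55²] = 6063000 mm³.
Direct shear f_v = P/L_w = 160×10³ / 590 = 271.2 N/mm (vertical).
Torsion M = P·e = 160×10³ × 145 = 23200000 N·mm.
Critical point at (x, y) = (55, 147.5) from centroid. f_tx = M·y/J = 564.4 N/mm; f_ty = M·x/J = 210.4 N/mm.
Resultant f_max = √[f_tx² + (f_v + f_ty)²] = √[564.4² + (271.2 + 210.4)²] = 741.9 N/mm.
Capacity per unit length: r_n/Ω = (1/2.0) × 0.6 × 550 × (0.707 × 8) = 933.2 N/mm.
741.9 ≤ 933.2 → adequate.

f_max ≈ 742 N/mm; adequate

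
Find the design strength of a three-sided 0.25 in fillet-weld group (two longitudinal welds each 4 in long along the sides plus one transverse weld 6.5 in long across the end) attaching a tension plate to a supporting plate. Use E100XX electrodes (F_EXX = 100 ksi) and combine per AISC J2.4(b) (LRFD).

t_e = 0.707 × 0.25 = 0.1767 in.
R_nwl = 0.6 × 100 × 0.1767 × 8 = 84.84 kips (longitudinal, 2 welds).
R_nwt = 0.6 × 100 × 0.1767 × 6.5 = 68.93 kips (transverse, base value).
(i) R_nwl + R_nwt = 153.8 kips; (ii) 0.85 R_nwl + 1.5 R_nwt = 175.5 kips.
R_n = max = 175.5 kips [governs: (ii)]; φR_n = 131.6 kips.

φR_n ≈ 132 kips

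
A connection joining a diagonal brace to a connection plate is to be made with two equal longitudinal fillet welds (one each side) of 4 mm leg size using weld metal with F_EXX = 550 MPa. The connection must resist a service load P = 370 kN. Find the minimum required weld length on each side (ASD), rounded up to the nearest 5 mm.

L = 400 mm on each side

Throat t_e = 0.707 × 4 = 2.828 mm.
r_n/Ω = (0.6 × 550 × 2.828) / 2.0 = 466.6 N/mm = 0.4666 kN/mm.
L_req = P / (r_n/Ω) = 370 / 0.4666 = 792.9 mm total.
Per side: 792.9 / 2 = 396.5 mm.
Round up → use L = 400 mm on each side.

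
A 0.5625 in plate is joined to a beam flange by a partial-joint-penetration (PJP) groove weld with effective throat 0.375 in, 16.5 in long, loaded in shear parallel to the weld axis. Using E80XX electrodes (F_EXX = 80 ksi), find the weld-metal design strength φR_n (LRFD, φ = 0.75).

φR_n ≈ 223 kip

Effective throat (given) t_e = 0.375 in.
A_we = 0.375 × 16.5 = 6.188 in².
F_nw = 0.6 F_EXX = 48 ksi.
φR_n = 0.75 × 48 × 6.188 = 222.8 kip.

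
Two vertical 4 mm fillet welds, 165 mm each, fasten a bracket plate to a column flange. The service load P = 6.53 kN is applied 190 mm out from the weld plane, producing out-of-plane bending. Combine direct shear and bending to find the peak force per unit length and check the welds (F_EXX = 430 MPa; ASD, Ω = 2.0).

f_max ≈ 138 N/mm; adequate

L_w = 2 × 165 = 330 mm; section modulus (unit throat) S = 2 × L²/6 = 9075 mm².
Direct shear f_v = P/L_w = 6.53×10³/330 = 19.79 N/mm.
Moment M = P × e = 6.53×10³ × 190 = 1240700 N·mm; bending f_b = M/S = 136.7 N/mm.
f_max = √(f_v² + f_b²) = √(19.79² + 136.7²) = 138.1 N/mm.
r_n/Ω = (1/2.0) × 0.6 × 430 × (0.707 × 4) = 364.8 N/mm → adequate.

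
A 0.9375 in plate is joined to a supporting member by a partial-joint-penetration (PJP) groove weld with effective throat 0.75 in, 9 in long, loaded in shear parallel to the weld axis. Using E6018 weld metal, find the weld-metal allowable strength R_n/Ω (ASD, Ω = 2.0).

R_n/Ω ≈ 122 kip

E60XX → F_EXX = 60 ksi.
Effective throat (given) t_e = 0.75 in.
A_we = 0.75 × 9 = 6.75 in².
F_nw = 0.6 F_EXX = 36 ksi.
R_n/Ω = (36 × 6.75) / 2.0 = 121.5 kip.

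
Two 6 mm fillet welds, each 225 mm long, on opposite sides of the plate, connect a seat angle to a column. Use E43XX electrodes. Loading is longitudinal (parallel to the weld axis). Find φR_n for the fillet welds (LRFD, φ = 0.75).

E43XX → F_EXX = 430 MPa.
Effective throat t_e = 0.707 × 6 = 4.242 mm.
Total length L = 450 mm; A_we = 4.242 × 450 = 1909 mm².
F_nw = 0.6 F_EXX = 0.6 × 430 = 258 MPa.
φR_n = 0.75 × 258 × 1909 × 10⁻³ = 369.4 kN.

φR_n ≈ 369 kN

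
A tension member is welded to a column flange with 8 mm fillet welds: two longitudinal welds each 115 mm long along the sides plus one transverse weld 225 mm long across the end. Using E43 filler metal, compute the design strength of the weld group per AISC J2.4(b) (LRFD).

φR_n ≈ 583 kN

E43XX → F_EXX = 430 MPa.
t_e = 0.707 × 8 = 5.656 mm.
R_nwl = 0.6 × 430 × 5.656 × 230 × 10⁻³ = 335.6 kN (longitudinal, 2 welds).
R_nwt = 0.6 × 430 × 5.656 × 225 × 10⁻³ = 328.3 kN (transverse, base value).
(i) R_nwl + R_nwt = 664 kN; (ii) 0.85 R_nwl + 1.5 R_nwt = 777.8 kN.
R_n = max = 777.8 kN [governs: (ii)]; φR_n = 583.3 kN.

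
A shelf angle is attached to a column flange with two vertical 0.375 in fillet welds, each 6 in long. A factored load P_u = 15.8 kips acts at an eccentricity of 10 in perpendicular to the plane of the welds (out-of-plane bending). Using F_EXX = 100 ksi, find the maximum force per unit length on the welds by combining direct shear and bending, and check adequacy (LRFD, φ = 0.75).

f_max ≈ 13.2 kip/in; NOT adequate

L_w = 2 × 6 = 12 in; section modulus (unit throat) S = 2 × L²/6 = 12 in².
Direct shear f_v = P/L_w = 15.8/12 = 1.317 kip/in.
Moment M = P × e = 15.8 × 10 = 158 kip·in; bending f_b = M/S = 13.17 kip/in.
f_max = √(f_v² + f_b²) = √(1.317² + 13.17²) = 13.23 kip/in.
φr_n = 0.75 × 0.6 × 100 × (0.707 × 0.375) = 11.93 kip/in → NOT adequate.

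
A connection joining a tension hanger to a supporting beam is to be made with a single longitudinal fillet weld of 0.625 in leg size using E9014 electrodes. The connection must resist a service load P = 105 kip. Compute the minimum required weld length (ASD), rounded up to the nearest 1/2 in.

E90XX → F_EXX = 90 ksi.
Throat t_e = 0.707 × 0.625 = 0.4419 in.
r_n/Ω = (0.6 × 90 × 0.4419) / 2.0 = 11.93 kip/in.
L_req = P / (r_n/Ω) = 105 / 11.93 = 8.801 in total.
Round up → use L = 9 in.

L = 9 in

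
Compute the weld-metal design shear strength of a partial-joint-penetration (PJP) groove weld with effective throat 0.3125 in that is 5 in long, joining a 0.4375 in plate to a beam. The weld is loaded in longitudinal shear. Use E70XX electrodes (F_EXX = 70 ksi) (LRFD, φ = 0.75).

φR_n ≈ 49.2 kips

Effective throat (given) t_e = 0.3125 in.
A_we = 0.3125 × 5 = 1.562 in².
F_nw = 0.6 F_EXX = 42 ksi.
φR_n = 0.75 × 42 × 1.562 = 49.22 kips.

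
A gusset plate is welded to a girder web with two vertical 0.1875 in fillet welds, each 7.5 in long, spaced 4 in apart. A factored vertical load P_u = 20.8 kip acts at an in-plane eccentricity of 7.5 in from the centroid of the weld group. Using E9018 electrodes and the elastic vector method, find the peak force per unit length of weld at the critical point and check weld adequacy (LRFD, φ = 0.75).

f_max ≈ 5.87 kip/in; NOT adequate

E90XX → F_EXX = 90 ksi.
Total weld length L_w = 15 in. Treat welds as unit-width lines.
Polar moment about centroid: J = 2[d³/12 + d(b/2)²] = 2[7.5³/12 + 7.5×2²] = 130.3 in³.
Direct shear f_v = P/L_w = 20.8 / 15 = 1.387 kip/in (vertical).
Torsion M = P·e = 20.8 × 7.5 = 156 kip·in.
Critical point at (x, y) = (2, 3.75) from centroid. f_tx = M·y/J = 4.489 kip/in; f_ty = M·x/J = 2.394 kip/in.
Resultant f_max = √[f_tx² + (f_v + f_ty)²] = √[4.489² + (1.387 + 2.394)²] = 5.869 kip/in.
Capacity per unit length: φr_n = 0.75 × 0.6 × 90 × (0.707 × 0.1875) = 5.369 kip/in.
5.869 > 5.369 → NOT adequate.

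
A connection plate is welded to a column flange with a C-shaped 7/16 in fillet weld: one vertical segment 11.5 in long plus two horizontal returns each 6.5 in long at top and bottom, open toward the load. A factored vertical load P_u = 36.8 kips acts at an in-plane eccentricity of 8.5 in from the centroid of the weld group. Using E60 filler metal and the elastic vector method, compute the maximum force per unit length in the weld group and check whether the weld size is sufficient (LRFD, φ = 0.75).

E60XX → F_EXX = 60 ksi.
Total weld length L_w = 24.5 in. Treat welds as unit-width lines.
Centroid: x̄ = 2×6.5×3.25 / 24.5 = 1.724 in from the vertical weld.
Polar moment about centroid: J = I_x + I_y = [11.5³/12 + 2×6.5×5.75²] + [11.5×1.724² + 2(6.5³/12 + 6.5×1.526²)] = 666.8 in³.
Direct shear f_v = P/L_w = 36.8 / 24.5 = 1.502 kip/in (vertical).
Torsion M = P·e = 36.8 × 8.5 = 312.8 kip·in.
Critical point at (x, y) = (4.776, 5.75) from centroid. f_tx = M·y/J = 2.697 kip/in; f_ty = M·x/J = 2.24 kip/in.
Resultant f_max = √[f_tx² + (f_v + f_ty)²] = √[2.697² + (1.502 + 2.24)²] = 4.613 kip/in.
Capacity per unit length: φr_n = 0.75 × 0.6 × 60 × (0.707 × 0.4375) = 8.351 kip/in.
4.613 ≤ 8.351 → adequate.

f_max ≈ 4.61 kip/in; adequate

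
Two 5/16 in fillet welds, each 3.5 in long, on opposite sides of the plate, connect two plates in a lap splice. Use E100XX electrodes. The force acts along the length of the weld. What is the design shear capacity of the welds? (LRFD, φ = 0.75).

E100XX → F_EXX = 100 ksi.
Effective throat t_e = 0.707 × 0.3125 = 0.2209 in.
Total length L = 7 in; A_we = 0.2209 × 7 = 1.547 in².
F_nw = 0.6 F_EXX = 0.6 × 100 = 60 ksi.
φR_n = 0.75 × 60 × 1.547 = 69.6 kips.

φR_n ≈ 69.6 kips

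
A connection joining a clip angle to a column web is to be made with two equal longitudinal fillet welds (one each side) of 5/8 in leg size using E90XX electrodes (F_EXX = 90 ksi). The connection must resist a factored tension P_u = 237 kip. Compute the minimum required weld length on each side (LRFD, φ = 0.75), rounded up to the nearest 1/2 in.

L = 7 in on each side

Throat t_e = 0.707 × 0.625 = 0.4419 in.
φr_n = 0.75 × 0.6 × 90 × 0.4419 = 17.9 kip/in.
L_req = P_u / φr_n = 237 / 17.9 = 13.24 in total.
Per side: 13.24 / 2 = 6.622 in.
Round up → use L = 7 in on each side.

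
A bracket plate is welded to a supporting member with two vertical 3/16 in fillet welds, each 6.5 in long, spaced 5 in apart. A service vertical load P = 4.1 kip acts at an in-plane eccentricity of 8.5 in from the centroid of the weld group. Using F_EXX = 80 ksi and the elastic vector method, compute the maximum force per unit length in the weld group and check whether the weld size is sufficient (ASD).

Total weld length L_w = 13 in. Treat welds as unit-width lines.
Polar moment about centroid: J = 2[d³/12 + d(b/2)²] = 2[6.5³/12 + 6.5×2.5²] = 127 in³.
Direct shear f_v = P/L_w = 4.1 / 13 = 0.3154 kip/in (vertical).
Torsion M = P·e = 4.1 × 8.5 = 34.85 kip·in.
Critical point at (x, y) = (2.5, 3.25) from centroid. f_tx = M·y/J = 0.8917 kip/in; f_ty = M·x/J = 0.6859 kip/in.
Resultant f_max = √[f_tx² + (f_v + f_ty)²] = √[0.8917² + (0.3154 + 0.6859)²] = 1.341 kip/in.
Capacity per unit length: r_n/Ω = (1/2.0) × 0.6 × 80 × (0.707 × 0.1875) = 3.181 kip/in.
1.341 ≤ 3.181 → adequate.

f_max ≈ 1.34 kip/in; adequate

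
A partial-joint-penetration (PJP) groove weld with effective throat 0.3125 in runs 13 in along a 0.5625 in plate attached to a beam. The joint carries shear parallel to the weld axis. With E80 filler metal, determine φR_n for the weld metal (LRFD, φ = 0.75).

φR_n ≈ 146 kips

E80XX → F_EXX = 80 ksi.
Effective throat (given) t_e = 0.3125 in.
A_we = 0.3125 × 13 = 4.062 in².
F_nw = 0.6 F_EXX = 48 ksi.
φR_n = 0.75 × 48 × 4.062 = 146.2 kips.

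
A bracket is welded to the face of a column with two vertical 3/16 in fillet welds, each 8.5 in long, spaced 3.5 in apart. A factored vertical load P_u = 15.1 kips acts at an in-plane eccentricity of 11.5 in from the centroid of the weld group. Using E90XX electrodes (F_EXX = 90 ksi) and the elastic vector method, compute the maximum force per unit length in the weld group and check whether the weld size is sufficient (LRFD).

f_max ≈ 5.57 kip/in; NOT adequate

Total weld length L_w = 17 in. Treat welds as unit-width lines.
Polar moment about centroid: J = 2[d³/12 + d(b/2)²] = 2[8.5³/12 + 8.5×1.75²] = 154.4 in³.
Direct shear f_v = P/L_w = 15.1 / 17 = 0.8882 kip/in (vertical).
Torsion M = P·e = 15.1 × 11.5 = 173.65 kip·in.
Critical point at (x, y) = (1.75, 4.25) from centroid. f_tx = M·y/J = 4.779 kip/in; f_ty = M·x/J = 1.968 kip/in.
Resultant f_max = √[f_tx² + (f_v + f_ty)²] = √[4.779² + (0.8882 + 1.968)²] = 5.568 kip/in.
Capacity per unit length: φr_n = 0.75 × 0.6 × 90 × (0.707 × 0.1875) = 5.369 kip/in.
5.568 > 5.369 → NOT adequate.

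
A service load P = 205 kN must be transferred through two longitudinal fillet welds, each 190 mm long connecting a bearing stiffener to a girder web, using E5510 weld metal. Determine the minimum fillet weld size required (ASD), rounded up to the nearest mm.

E55XX → F_EXX = 550 MPa.
Total weld length L = 380 mm.
Required throat t_e = P × Ω / (0.6 F_EXX × L) = 205 × 2.0 / (0.6 × 550 × 380 × 10⁻³) = 3.27 mm.
Required leg w = t_e / 0.707 = 4.625 mm → use 5 mm.

w = 5 mm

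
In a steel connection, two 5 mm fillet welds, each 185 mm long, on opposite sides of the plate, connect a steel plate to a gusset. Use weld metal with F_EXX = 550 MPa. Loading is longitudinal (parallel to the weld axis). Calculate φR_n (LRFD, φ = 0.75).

Effective throat t_e = 0.707 × 5 = 3.535 mm.
Total length L = 370 mm; A_we = 3.535 × 370 = 1308 mm².
F_nw = 0.6 F_EXX = 0.6 × 550 = 330 MPa.
φR_n = 0.75 × 330 × 1308 × 10⁻³ = 323.7 kN.

φR_n ≈ 324 kN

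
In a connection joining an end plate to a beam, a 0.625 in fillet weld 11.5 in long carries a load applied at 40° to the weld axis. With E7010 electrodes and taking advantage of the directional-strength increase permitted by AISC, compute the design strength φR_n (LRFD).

φR_n ≈ 201 kip

E70XX → F_EXX = 70 ksi.
t_e = 0.707 × 0.625 = 0.4419 in; A_we = 0.4419 × 11.5 = 5.082 in².
Directional factor: 1.0 + 0.5 sin^1.5(40°) = 1.258.
F_nw = 0.6 × 70 × 1.258 = 52.82 ksi.
φR_n = 0.75 × 52.82 × 5.082 = 201.3 kip.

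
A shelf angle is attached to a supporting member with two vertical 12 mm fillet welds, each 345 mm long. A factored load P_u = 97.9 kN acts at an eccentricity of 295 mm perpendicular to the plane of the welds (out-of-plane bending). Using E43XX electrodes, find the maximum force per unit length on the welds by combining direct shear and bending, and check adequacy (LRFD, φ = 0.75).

f_max ≈ 742 N/mm; adequate

E43XX → F_EXX = 430 MPa.
L_w = 2 × 345 = 690 mm; section modulus (unit throat) S = 2 × L²/6 = 39680 mm².
Direct shear f_v = P/L_w = 97.9×10³/690 = 141.9 N/mm.
Moment M = P × e = 97.9×10³ × 295 = 28880000 N·mm; bending f_b = M/S = 727.9 N/mm.
f_max = √(f_v² + f_b²) = √(141.9² + 727.9²) = 741.6 N/mm.
φr_n = 0.75 × 0.6 × 430 × (0.707 × 12) = 1642 N/mm → adequate.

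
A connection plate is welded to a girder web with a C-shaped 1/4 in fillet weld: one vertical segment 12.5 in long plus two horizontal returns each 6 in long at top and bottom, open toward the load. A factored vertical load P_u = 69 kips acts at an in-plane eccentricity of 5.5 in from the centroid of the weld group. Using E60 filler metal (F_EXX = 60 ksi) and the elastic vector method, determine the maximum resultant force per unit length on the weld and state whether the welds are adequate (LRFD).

f_max ≈ 6.15 kip/in; NOT adequate

Total weld length L_w = 24.5 in. Treat welds as unit-width lines.
Centroid: x̄ = 2×6×3 / 24.5 = 1.469 in from the vertical weld.
Polar moment about centroid: J = I_x + I_y = [12.5³/12 + 2×6×6.25²] + [12.5×1.469² + 2(6³/12 + 6×1.531²)] = 722.6 in³.
Direct shear f_v = P/L_w = 69 / 24.5 = 2.816 kip/in (vertical).
Torsion M = P·e = 69 × 5.5 = 379.5 kip·in.
Critical point at (x, y) = (4.531, 6.25) from centroid. f_tx = M·y/J = 3.282 kip/in; f_ty = M·x/J = 2.379 kip/in.
Resultant f_max = √[f_tx² + (f_v + f_ty)²] = √[3.282² + (2.816 + 2.379)²] = 6.146 kip/in.
Capacity per unit length: φr_n = 0.75 × 0.6 × 60 × (0.707 × 0.25) = 4.772 kip/in.
6.146 > 4.772 → NOT adequate.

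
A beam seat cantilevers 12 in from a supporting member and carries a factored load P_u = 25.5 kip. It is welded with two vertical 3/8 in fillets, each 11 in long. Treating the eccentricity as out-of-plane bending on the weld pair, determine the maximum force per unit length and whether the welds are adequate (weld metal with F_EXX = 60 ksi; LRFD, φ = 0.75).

f_max ≈ 7.67 kip/in; NOT adequate

L_w = 2 × 11 = 22 in; section modulus (unit throat) S = 2 × L²/6 = 40.33 in².
Direct shear f_v = P/L_w = 25.5/22 = 1.159 kip/in.
Moment M = P × e = 25.5 × 12 = 306 kip·in; bending f_b = M/S = 7.587 kip/in.
f_max = √(f_v² + f_b²) = √(1.159² + 7.587²) = 7.675 kip/in.
φr_n = 0.75 × 0.6 × 60 × (0.707 × 0.375) = 7.158 kip/in → NOT adequate.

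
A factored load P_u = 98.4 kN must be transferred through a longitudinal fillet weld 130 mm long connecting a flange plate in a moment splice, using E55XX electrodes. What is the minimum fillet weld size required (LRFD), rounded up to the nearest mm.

w = 5 mm

E55XX → F_EXX = 550 MPa.
Total weld length L = 130 mm.
Required throat t_e = P_u / (φ × 0.6 F_EXX × L) = 98.4 / (0.75 × 0.6 × 550 × 130 × 10⁻³) = 3.058 mm.
Required leg w = t_e / 0.707 = 4.326 mm → use 5 mm.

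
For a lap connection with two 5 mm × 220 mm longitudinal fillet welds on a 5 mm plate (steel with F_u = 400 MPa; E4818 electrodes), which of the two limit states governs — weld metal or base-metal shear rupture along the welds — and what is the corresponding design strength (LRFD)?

E48XX → F_EXX = 480 MPa.
t_e = 0.707 × 5 = 3.535 mm; L = 440 mm.
Weld metal: φR_n = 0.75 × 0.6 × 480 × 3.535 × 440 × 10⁻³ = 336 kN.
Base metal (shear rupture): φR_n = 0.75 × 0.6 × 400 × 5 × 440 × 10⁻³ = 396 kN.
Governing: weld metal.

φR_n ≈ 336 kN (weld metal governs)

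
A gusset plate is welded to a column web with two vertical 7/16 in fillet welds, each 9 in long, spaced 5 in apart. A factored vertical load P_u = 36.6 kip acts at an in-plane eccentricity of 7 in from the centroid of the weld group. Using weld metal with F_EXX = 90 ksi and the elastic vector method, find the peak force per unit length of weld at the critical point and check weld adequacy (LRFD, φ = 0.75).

Total weld length L_w = 18 in. Treat welds as unit-width lines.
Polar moment about centroid: J = 2[d³/12 + d(b/2)²] = 2[9³/12 + 9×2.5²] = 234 in³.
Direct shear f_v = P/L_w = 36.6 / 18 = 2.033 kip/in (vertical).
Torsion M = P·e = 36.6 × 7 = 256.2 kip·in.
Critical point at (x, y) = (2.5, 4.5) from centroid. f_tx = M·y/J = 4.927 kip/in; f_ty = M·x/J = 2.737 kip/in.
Resultant f_max = √[f_tx² + (f_v + f_ty)²] = √[4.927² + (2.033 + 2.737)²] = 6.858 kip/in.
Capacity per unit length: φr_n = 0.75 × 0.6 × 90 × (0.707 × 0.4375) = 12.53 kip/in.
6.858 ≤ 12.53 → adequate.

f_max ≈ 6.86 kip/in; adequate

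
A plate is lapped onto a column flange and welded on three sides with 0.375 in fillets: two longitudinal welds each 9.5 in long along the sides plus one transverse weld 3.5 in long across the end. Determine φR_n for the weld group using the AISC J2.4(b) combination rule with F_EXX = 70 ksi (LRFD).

t_e = 0.707 × 0.375 = 0.2651 in.
R_nwl = 0.6 × 70 × 0.2651 × 19 = 211.6 kip (longitudinal, 2 welds).
R_nwt = 0.6 × 70 × 0.2651 × 3.5 = 38.97 kip (transverse, base value).
(i) R_nwl + R_nwt = 250.5 kip; (ii) 0.85 R_nwl + 1.5 R_nwt = 238.3 kip.
R_n = max = 250.5 kip [governs: (i)]; φR_n = 187.9 kip.

φR_n ≈ 188 kip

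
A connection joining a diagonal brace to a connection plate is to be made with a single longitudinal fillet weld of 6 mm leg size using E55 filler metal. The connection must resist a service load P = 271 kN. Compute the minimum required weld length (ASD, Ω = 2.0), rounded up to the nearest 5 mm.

L = 390 mm

E55XX → F_EXX = 550 MPa.
Throat t_e = 0.707 × 6 = 4.242 mm.
r_n/Ω = (0.6 × 550 × 4.242) / 2.0 = 699.9 N/mm = 0.6999 kN/mm.
L_req = P / (r_n/Ω) = 271 / 0.6999 = 387.2 mm total.
Round up → use L = 390 mm.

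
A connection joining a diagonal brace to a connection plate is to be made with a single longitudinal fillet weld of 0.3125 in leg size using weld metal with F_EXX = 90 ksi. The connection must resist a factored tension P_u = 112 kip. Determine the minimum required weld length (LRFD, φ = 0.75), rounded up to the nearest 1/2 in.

Throat t_e = 0.707 × 0.3125 = 0.2209 in.
φr_n = 0.75 × 0.6 × 90 × 0.2209 = 8.948 kip/in.
L_req = P_u / φr_n = 112 / 8.948 = 12.52 in total.
Round up → use L = 13 in.

L = 13 in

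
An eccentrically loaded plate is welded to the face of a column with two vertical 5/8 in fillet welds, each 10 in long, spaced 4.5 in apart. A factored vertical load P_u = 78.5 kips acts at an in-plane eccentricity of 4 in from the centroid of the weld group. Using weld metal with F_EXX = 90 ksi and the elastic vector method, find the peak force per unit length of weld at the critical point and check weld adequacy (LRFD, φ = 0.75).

f_max ≈ 8.8 kip/in; adequate

Total weld length L_w = 20 in. Treat welds as unit-width lines.
Polar moment about centroid: J = 2[d³/12 + d(b/2)²] = 2[10³/12 + 10×2.25²] = 267.9 in³.
Direct shear f_v = P/L_w = 78.5 / 20 = 3.925 kip/in (vertical).
Torsion M = P·e = 78.5 × 4 = 314 kip·in.
Critical point at (x, y) = (2.25, 5) from centroid. f_tx = M·y/J = 5.86 kip/in; f_ty = M·x/J = 2.637 kip/in.
Resultant f_max = √[f_tx² + (f_v + f_ty)²] = √[5.86² + (3.925 + 2.637)²] = 8.798 kip/in.
Capacity per unit length: φr_n = 0.75 × 0.6 × 90 × (0.707 × 0.625) = 17.9 kip/in.
8.798 ≤ 17.9 → adequate.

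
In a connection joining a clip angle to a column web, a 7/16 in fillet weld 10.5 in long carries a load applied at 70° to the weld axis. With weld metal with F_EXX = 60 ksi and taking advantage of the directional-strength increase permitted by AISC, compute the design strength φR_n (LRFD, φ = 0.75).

t_e = 0.707 × 0.4375 = 0.3093 in; A_we = 0.3093 × 10.5 = 3.248 in².
Directional factor: 1.0 + 0.5 sin^1.5(70°) = 1.455.
F_nw = 0.6 × 60 × 1.455 = 52.4 ksi.
φR_n = 0.75 × 52.4 × 3.248 = 127.6 kips.

φR_n ≈ 128 kips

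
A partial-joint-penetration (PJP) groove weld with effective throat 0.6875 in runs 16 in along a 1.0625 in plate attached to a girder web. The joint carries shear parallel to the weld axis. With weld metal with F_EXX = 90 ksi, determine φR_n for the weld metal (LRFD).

φR_n ≈ 446 kips

Effective throat (given) t_e = 0.6875 in.
A_we = 0.6875 × 16 = 11 in².
F_nw = 0.6 F_EXX = 54 ksi.
φR_n = 0.75 × 54 × 11 = 445.5 kips.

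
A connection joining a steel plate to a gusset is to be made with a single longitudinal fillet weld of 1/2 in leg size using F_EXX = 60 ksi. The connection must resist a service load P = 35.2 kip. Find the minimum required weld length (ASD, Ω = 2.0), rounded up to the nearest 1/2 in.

L = 6 in

Throat t_e = 0.707 × 0.5 = 0.3535 in.
r_n/Ω = (0.6 × 60 × 0.3535) / 2.0 = 6.363 kip/in.
L_req = P / (r_n/Ω) = 35.2 / 6.363 = 5.532 in total.
Round up → use L = 6 in.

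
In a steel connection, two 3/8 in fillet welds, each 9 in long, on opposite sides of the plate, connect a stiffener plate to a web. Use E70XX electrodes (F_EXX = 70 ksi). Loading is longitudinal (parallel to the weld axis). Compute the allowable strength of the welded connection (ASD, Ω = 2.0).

R_n/Ω ≈ 100 kip

Effective throat t_e = 0.707 × 0.375 = 0.2651 in.
Total length L = 18 in; A_we = 0.2651 × 18 = 4.772 in².
F_nw = 0.6 F_EXX = 0.6 × 70 = 42 ksi.
R_n = 42 × 4.772 = 200.4 kip; R_n/Ω = 200.4/2.0 = 100.2 kip.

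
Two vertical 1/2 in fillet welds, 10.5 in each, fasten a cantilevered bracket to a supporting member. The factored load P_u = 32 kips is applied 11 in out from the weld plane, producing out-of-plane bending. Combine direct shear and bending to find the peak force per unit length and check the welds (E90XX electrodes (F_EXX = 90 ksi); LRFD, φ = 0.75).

L_w = 2 × 10.5 = 21 in; section modulus (unit throat) S = 2 × L²/6 = 36.75 in².
Direct shear f_v = P/L_w = 32/21 = 1.524 kip/in.
Moment M = P × e = 32 × 11 = 352 kip·in; bending f_b = M/S = 9.578 kip/in.
f_max = √(f_v² + f_b²) = √(1.524² + 9.578²) = 9.699 kip/in.
φr_n = 0.75 × 0.6 × 90 × (0.707 × 0.5) = 14.32 kip/in → adequate.

f_max ≈ 9.7 kip/in; adequate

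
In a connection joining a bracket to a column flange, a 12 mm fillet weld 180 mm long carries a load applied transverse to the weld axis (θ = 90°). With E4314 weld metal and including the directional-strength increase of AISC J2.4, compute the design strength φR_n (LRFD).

φR_n ≈ 443 kN

E43XX → F_EXX = 430 MPa.
t_e = 0.707 × 12 = 8.484 mm; A_we = 8.484 × 180 = 1527 mm².
Directional factor: 1.0 + 0.5 sin^1.5(90°) = 1.5.
F_nw = 0.6 × 430 × 1.5 = 387 MPa.
φR_n = 0.75 × 387 × 1527 × 10⁻³ = 443.2 kN.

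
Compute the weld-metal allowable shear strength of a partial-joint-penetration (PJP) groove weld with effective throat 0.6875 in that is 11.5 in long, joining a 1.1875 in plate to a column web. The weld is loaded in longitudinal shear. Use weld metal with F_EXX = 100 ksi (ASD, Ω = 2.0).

R_n/Ω ≈ 237 kip

Effective throat (given) t_e = 0.6875 in.
A_we = 0.6875 × 11.5 = 7.906 in².
F_nw = 0.6 F_EXX = 60 ksi.
R_n/Ω = (60 × 7.906) / 2.0 = 237.2 kip.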